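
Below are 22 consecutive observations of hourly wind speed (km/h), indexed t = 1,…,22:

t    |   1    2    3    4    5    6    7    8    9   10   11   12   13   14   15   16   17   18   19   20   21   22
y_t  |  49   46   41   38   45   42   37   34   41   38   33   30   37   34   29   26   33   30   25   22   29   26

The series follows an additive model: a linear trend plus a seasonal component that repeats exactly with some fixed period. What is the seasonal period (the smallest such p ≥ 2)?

First differences y_{t+1} − y_t: -3, -5, -3, 7, -3, -5, -3, 7, -3, -5, …
The difference pattern repeats every 4 terms and not for any smaller step, so p = 4.

4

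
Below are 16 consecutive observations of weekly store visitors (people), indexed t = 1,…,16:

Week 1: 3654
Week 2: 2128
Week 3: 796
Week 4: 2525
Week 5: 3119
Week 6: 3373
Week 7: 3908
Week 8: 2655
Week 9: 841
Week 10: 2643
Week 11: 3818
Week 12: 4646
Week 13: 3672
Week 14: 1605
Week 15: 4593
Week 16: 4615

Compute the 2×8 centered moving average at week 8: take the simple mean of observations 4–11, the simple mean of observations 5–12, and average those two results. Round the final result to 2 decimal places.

2992.81

Sum over 4–11: 2525 + 3119 + 3373 + 3908 + 2655 + 841 + 2643 + 3818 = 22882
Sum over 5–12: 3119 + 3373 + 3908 + 2655 + 841 + 2643 + 3818 + 4646 = 25003
CMA at t=8 = (22882 + 25003) / (2·8) = 47885 / 16 = 2992.81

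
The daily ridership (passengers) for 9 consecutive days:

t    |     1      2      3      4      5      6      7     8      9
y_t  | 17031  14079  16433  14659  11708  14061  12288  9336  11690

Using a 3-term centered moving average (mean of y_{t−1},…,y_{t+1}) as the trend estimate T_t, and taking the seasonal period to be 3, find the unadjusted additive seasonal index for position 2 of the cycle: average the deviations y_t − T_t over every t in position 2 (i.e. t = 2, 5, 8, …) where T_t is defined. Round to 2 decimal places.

Season position 2 occurs at t = 2, 5, 8 (where T_t is defined).
t=2: T_2 = 15847.6667; y_2 − T_2 = 14079 − 15847.6667 = -1768.6667
t=5: T_5 = 13476.0000; y_5 − T_5 = 11708 − 13476.0000 = -1768.0000
t=8: T_8 = 11104.6667; y_8 − T_8 = 9336 − 11104.6667 = -1768.6667
Mean deviation: (-1768.6667 + -1768.0000 + -1768.6667) / 3 = -1768.44

-1768.44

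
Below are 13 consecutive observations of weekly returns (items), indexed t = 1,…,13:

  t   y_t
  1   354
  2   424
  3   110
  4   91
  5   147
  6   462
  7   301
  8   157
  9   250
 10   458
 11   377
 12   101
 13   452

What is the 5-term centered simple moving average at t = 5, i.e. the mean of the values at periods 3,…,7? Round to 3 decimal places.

222.200

Sum of periods 3–7: 110 + 91 + 147 + 462 + 301 = 1111
Divide by 5: 1111 / 5 = 222.200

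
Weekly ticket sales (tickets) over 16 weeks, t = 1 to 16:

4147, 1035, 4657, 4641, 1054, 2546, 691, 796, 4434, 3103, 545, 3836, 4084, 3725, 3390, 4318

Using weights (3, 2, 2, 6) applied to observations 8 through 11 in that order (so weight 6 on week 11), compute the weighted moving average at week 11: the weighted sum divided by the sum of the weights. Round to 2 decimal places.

Weighted sum: 3·796 + 2·4434 + 2·3103 + 6·545 = 2388 + 8868 + 6206 + 3270 = 20732
Weight total: 3 + 2 + 2 + 6 = 13
WMA = 20732 / 13 = 1594.77

1594.77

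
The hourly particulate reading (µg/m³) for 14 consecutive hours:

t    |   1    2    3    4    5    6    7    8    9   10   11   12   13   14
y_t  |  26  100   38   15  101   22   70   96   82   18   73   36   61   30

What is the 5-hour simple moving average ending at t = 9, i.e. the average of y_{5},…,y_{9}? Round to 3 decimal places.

74.200

Sum of periods 5–9: 101 + 22 + 70 + 96 + 82 = 371
Divide by 5: 371 / 5 = 74.200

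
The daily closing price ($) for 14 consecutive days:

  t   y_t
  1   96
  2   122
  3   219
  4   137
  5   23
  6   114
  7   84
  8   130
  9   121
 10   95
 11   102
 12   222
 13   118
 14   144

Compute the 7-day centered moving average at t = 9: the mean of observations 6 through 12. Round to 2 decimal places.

124.00

Sum of periods 6–12: 114 + 84 + 130 + 121 + 95 + 102 + 222 = 868
Divide by 7: 868 / 7 = 124.00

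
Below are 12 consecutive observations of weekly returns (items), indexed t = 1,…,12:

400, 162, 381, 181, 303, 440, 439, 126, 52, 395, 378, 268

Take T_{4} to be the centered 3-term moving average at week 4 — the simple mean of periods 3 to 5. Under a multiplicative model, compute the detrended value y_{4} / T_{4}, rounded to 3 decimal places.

Trend T_4 = (381 + 181 + 303) / 3 = 865/3 = 288.33333
Ratio to trend: 181 / 288.33333 = 0.628

0.628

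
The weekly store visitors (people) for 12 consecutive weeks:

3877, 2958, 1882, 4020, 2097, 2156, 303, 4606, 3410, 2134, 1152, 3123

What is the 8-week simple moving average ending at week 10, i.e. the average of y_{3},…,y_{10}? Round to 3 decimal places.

2576.000

Sum of periods 3–10: 1882 + 4020 + 2097 + 2156 + 303 + 4606 + 3410 + 2134 = 20608
Divide by 8: 20608 / 8 = 2576.000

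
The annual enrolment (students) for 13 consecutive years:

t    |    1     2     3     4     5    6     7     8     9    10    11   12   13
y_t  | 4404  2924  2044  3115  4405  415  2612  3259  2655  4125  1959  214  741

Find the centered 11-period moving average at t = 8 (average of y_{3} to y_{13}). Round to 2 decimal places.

2322.18

Sum of periods 3–13: 2044 + 3115 + 4405 + 415 + 2612 + 3259 + 2655 + 4125 + 1959 + 214 + 741 = 25544
Divide by 11: 25544 / 11 = 2322.18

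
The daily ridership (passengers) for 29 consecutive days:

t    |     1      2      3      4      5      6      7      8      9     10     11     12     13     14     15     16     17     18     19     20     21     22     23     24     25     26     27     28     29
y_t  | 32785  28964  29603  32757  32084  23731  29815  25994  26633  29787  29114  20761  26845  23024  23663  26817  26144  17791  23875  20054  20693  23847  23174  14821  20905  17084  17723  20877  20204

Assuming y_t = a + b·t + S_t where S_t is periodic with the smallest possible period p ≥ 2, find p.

6

First differences y_{t+1} − y_t: -3821, 639, 3154, -673, -8353, 6084, -3821, 639, 3154, -673, -8353, 6084, -3821, 639, …
The difference pattern repeats every 6 terms and not for any smaller step, so p = 6.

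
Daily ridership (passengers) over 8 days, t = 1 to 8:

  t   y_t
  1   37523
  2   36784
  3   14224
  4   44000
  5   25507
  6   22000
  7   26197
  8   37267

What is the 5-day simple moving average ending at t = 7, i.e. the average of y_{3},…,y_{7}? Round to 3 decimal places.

Sum of periods 3–7: 14224 + 44000 + 25507 + 22000 + 26197 = 131928
Divide by 5: 131928 / 5 = 26385.600

26385.600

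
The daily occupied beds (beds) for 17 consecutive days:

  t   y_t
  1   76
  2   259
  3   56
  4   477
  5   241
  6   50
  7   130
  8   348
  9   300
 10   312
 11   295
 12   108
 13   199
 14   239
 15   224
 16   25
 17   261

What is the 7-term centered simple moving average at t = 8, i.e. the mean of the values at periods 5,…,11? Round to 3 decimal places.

239.429

Sum of periods 5–11: 241 + 50 + 130 + 348 + 300 + 312 + 295 = 1676
Divide by 7: 1676 / 7 = 239.429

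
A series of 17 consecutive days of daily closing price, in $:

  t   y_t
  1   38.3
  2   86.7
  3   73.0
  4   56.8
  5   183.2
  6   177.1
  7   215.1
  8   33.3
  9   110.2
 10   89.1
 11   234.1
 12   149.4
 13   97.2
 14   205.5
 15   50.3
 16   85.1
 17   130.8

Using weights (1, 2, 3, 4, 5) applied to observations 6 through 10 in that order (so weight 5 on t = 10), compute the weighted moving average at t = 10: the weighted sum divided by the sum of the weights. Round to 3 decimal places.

106.233

Weighted sum: 1·177.1 + 2·215.1 + 3·33.3 + 4·110.2 + 5·89.1 = 177.1 + 430.2 + 99.9 + 440.8 + 445.5 = 1593.5
Weight total: 1 + 2 + 3 + 4 + 5 = 15
WMA = 1593.5 / 15 = 106.233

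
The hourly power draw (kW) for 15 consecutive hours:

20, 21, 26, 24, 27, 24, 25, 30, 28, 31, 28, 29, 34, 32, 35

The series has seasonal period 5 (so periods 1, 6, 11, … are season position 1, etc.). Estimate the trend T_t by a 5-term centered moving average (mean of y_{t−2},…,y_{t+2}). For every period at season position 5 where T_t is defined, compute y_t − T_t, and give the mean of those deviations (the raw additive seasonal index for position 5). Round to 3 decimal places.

1.800

Season position 5 occurs at t = 5, 10 (where T_t is defined).
t=5: T_5 = 25.20000; y_5 − T_5 = 27 − 25.20000 = 1.80000
t=10: T_10 = 29.20000; y_10 − T_10 = 31 − 29.20000 = 1.80000
Mean deviation: (1.80000 + 1.80000) / 2 = 1.800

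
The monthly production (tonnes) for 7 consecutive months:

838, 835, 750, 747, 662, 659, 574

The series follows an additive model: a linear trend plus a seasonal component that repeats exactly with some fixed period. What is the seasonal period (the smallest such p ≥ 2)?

First differences y_{t+1} − y_t: -3, -85, -3, -85, -3, -85, …
The difference pattern repeats every 2 terms and not for any smaller step, so p = 2.

2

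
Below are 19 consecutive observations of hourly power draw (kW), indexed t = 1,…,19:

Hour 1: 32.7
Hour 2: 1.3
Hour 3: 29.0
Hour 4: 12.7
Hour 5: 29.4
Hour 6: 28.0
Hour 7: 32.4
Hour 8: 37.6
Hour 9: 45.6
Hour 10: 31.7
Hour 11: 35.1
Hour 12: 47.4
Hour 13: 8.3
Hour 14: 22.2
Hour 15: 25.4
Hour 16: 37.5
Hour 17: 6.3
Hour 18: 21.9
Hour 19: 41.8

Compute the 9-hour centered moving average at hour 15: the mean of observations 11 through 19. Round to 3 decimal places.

27.322

Sum of periods 11–19: 35.1 + 47.4 + 8.3 + 22.2 + 25.4 + 37.5 + 6.3 + 21.9 + 41.8 = 245.9
Divide by 9: 245.9 / 9 = 27.322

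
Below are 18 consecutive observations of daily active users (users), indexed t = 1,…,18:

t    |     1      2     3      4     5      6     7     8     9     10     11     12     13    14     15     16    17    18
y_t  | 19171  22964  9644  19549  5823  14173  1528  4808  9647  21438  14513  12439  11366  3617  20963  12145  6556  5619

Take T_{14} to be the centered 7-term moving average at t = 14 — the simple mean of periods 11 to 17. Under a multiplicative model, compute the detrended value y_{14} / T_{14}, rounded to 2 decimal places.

Trend T_14 = (14513 + 12439 + 11366 + 3617 + 20963 + 12145 + 6556) / 7 = 81599/7 = 11657.0000
Ratio to trend: 3617 / 11657.0000 = 0.31

0.31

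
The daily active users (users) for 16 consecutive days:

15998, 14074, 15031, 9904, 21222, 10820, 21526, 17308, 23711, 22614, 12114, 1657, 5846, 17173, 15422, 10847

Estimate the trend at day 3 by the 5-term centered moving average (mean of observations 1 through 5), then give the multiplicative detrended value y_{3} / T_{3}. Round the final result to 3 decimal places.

Trend T_3 = (15998 + 14074 + 15031 + 9904 + 21222) / 5 = 76229/5 = 15245.80000
Ratio to trend: 15031 / 15245.80000 = 0.986

0.986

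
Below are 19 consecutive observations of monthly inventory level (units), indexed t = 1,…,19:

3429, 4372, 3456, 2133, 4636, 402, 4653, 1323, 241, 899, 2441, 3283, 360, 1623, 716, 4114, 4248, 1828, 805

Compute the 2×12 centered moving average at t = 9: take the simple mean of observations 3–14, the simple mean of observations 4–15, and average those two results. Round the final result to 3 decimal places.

Sum over 3–14: 3456 + 2133 + 4636 + 402 + 4653 + 1323 + 241 + 899 + 2441 + 3283 + 360 + 1623 = 25450
Sum over 4–15: 2133 + 4636 + 402 + 4653 + 1323 + 241 + 899 + 2441 + 3283 + 360 + 1623 + 716 = 22710
CMA at t=9 = (25450 + 22710) / (2·12) = 48160 / 24 = 2006.667

2006.667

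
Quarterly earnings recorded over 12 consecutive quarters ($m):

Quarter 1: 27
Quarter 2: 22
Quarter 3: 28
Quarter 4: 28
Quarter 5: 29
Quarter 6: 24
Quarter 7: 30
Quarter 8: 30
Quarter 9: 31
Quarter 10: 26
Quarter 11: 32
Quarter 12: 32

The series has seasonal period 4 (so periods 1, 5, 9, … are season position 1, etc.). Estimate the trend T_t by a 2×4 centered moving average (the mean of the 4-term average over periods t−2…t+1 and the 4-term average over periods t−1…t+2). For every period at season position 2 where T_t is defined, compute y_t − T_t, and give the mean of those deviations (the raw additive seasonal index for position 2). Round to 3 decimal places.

-4.000

Season position 2 occurs at t = 6, 10 (where T_t is defined).
t=6: T_6 = 28.00000; y_6 − T_6 = 24 − 28.00000 = -4.00000
t=10: T_10 = 30.00000; y_10 − T_10 = 26 − 30.00000 = -4.00000
Mean deviation: (-4.00000 + -4.00000) / 2 = -4.000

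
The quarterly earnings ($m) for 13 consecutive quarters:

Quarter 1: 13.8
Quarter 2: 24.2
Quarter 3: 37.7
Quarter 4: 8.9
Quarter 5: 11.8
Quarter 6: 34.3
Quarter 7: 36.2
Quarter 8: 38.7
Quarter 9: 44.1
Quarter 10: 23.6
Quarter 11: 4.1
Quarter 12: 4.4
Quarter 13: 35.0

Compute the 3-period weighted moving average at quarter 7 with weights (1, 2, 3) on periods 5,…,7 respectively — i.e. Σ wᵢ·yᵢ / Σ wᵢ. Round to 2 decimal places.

Weighted sum: 1·11.8 + 2·34.3 + 3·36.2 = 11.8 + 68.6 + 108.6 = 189.0
Weight total: 1 + 2 + 3 = 6
WMA = 189.0 / 6 = 31.50

31.50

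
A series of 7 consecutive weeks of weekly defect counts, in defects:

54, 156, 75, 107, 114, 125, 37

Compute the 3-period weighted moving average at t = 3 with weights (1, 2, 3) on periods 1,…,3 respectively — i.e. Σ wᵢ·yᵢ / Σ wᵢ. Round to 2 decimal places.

Weighted sum: 1·54 + 2·156 + 3·75 = 54 + 312 + 225 = 591
Weight total: 1 + 2 + 3 = 6
WMA = 591 / 6 = 98.50

98.50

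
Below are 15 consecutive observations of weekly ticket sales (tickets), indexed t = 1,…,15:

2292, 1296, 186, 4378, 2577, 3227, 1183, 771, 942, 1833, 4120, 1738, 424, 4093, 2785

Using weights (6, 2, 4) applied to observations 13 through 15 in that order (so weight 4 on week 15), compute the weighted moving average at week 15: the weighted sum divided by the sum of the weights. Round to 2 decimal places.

1822.50

Weighted sum: 6·424 + 2·4093 + 4·2785 = 2544 + 8186 + 11140 = 21870
Weight total: 6 + 2 + 4 = 12
WMA = 21870 / 12 = 1822.50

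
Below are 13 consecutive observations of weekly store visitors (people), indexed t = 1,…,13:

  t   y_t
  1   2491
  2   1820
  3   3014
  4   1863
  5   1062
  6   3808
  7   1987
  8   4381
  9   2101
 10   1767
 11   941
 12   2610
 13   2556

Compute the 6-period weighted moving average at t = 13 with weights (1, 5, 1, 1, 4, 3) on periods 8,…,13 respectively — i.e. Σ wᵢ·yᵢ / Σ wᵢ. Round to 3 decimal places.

2380.133

Weighted sum: 1·4381 + 5·2101 + 1·1767 + 1·941 + 4·2610 + 3·2556 = 4381 + 10505 + 1767 + 941 + 10440 + 7668 = 35702
Weight total: 1 + 5 + 1 + 1 + 4 + 3 = 15
WMA = 35702 / 15 = 2380.133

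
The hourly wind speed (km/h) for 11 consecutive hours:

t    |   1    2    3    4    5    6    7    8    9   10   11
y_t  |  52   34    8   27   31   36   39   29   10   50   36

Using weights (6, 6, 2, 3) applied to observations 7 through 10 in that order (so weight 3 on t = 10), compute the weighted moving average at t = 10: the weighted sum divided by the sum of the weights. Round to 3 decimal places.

34.000

Weighted sum: 6·39 + 6·29 + 2·10 + 3·50 = 234 + 174 + 20 + 150 = 578
Weight total: 6 + 6 + 2 + 3 = 17
WMA = 578 / 17 = 34.000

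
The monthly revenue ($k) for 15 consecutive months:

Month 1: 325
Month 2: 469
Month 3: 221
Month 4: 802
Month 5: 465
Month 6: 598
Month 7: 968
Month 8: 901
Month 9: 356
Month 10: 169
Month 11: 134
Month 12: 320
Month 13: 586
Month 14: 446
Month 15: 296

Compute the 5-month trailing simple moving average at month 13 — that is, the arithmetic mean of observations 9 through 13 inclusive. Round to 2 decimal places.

313.00

Sum of periods 9–13: 356 + 169 + 134 + 320 + 586 = 1565
Divide by 5: 1565 / 5 = 313.00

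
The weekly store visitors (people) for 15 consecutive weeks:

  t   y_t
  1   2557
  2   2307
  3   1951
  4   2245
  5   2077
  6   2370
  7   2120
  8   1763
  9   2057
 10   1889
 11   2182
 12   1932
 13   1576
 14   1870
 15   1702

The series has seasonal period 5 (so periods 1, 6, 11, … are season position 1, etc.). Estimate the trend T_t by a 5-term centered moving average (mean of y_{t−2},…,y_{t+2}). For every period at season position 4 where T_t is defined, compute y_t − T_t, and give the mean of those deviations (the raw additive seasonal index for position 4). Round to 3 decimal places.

54.900

Season position 4 occurs at t = 4, 9 (where T_t is defined).
t=4: T_4 = 2190.00000; y_4 − T_4 = 2245 − 2190.00000 = 55.00000
t=9: T_9 = 2002.20000; y_9 − T_9 = 2057 − 2002.20000 = 54.80000
Mean deviation: (55.00000 + 54.80000) / 2 = 54.900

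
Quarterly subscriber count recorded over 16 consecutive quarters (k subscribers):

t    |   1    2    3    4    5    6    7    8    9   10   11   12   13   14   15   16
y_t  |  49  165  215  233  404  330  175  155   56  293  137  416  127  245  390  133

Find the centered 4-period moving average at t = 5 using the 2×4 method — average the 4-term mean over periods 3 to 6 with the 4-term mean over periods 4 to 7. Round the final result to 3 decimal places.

Sum over 3–6: 215 + 233 + 404 + 330 = 1182
Sum over 4–7: 233 + 404 + 330 + 175 = 1142
CMA at t=5 = (1182 + 1142) / (2·4) = 2324 / 8 = 290.500

290.500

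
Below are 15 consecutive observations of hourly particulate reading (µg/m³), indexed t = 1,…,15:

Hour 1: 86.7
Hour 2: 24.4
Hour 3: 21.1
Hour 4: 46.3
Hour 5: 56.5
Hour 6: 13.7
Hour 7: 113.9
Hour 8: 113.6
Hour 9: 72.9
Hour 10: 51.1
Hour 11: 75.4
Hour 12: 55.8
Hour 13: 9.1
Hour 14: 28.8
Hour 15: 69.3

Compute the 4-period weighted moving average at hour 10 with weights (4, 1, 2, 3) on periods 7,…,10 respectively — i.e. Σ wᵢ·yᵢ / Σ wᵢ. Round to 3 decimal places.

Weighted sum: 4·113.9 + 1·113.6 + 2·72.9 + 3·51.1 = 455.6 + 113.6 + 145.8 + 153.3 = 868.3
Weight total: 4 + 1 + 2 + 3 = 10
WMA = 868.3 / 10 = 86.830

86.830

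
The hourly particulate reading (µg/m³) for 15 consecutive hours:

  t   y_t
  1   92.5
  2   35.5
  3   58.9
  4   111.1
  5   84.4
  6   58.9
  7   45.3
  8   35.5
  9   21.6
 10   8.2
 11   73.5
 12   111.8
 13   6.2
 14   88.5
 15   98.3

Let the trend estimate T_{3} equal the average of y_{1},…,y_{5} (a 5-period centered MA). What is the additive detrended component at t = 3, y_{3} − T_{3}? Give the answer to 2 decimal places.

Trend T_3 = (92.5 + 35.5 + 58.9 + 111.1 + 84.4) / 5 = 382.4/5 = 76.4800
Detrended value: 58.9 − 76.4800 = -17.58

-17.58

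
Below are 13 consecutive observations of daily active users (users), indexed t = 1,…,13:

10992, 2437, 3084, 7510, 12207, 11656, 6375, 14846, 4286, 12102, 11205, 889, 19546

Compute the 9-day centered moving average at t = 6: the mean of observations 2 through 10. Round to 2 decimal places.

8278.11

Sum of periods 2–10: 2437 + 3084 + 7510 + 12207 + 11656 + 6375 + 14846 + 4286 + 12102 = 74503
Divide by 9: 74503 / 9 = 8278.11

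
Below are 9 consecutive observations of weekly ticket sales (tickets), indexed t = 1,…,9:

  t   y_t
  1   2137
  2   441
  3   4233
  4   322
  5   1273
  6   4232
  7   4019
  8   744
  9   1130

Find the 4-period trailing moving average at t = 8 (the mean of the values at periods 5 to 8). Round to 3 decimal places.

2567.000

Sum of periods 5–8: 1273 + 4232 + 4019 + 744 = 10268
Divide by 4: 10268 / 4 = 2567.000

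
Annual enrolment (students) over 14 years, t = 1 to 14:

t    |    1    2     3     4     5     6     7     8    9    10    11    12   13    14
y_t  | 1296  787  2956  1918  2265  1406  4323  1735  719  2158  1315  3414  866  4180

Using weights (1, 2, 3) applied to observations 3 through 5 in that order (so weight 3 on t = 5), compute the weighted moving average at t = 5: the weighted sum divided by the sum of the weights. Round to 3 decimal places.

2264.500

Weighted sum: 1·2956 + 2·1918 + 3·2265 = 2956 + 3836 + 6795 = 13587
Weight total: 1 + 2 + 3 = 6
WMA = 13587 / 6 = 2264.500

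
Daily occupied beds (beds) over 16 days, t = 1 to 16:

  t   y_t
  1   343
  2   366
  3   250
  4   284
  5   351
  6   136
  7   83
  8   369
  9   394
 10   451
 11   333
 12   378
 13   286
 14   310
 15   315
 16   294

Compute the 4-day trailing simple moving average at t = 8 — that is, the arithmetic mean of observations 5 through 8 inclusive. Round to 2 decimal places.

Sum of periods 5–8: 351 + 136 + 83 + 369 = 939
Divide by 4: 939 / 4 = 234.75

234.75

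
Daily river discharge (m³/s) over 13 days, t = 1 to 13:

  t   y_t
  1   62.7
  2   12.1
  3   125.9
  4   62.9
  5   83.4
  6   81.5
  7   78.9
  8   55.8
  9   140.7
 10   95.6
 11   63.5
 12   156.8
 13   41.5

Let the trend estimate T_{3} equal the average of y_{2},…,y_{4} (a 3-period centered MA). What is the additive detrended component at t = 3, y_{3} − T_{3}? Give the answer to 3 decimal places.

58.933

Trend T_3 = (12.1 + 125.9 + 62.9) / 3 = 200.9/3 = 66.96667
Detrended value: 125.9 − 66.96667 = 58.933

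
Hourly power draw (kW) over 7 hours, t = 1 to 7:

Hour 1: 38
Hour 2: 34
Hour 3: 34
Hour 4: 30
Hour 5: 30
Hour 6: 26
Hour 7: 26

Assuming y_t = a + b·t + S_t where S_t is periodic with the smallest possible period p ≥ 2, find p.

First differences y_{t+1} − y_t: -4, 0, -4, 0, -4, 0, …
The difference pattern repeats every 2 terms and not for any smaller step, so p = 2.

2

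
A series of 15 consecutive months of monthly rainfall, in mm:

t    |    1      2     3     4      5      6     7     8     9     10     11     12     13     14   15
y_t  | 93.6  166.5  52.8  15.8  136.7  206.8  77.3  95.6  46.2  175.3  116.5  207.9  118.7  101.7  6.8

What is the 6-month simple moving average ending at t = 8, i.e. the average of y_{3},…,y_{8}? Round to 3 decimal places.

Sum of periods 3–8: 52.8 + 15.8 + 136.7 + 206.8 + 77.3 + 95.6 = 585.0
Divide by 6: 585.0 / 6 = 97.500

97.500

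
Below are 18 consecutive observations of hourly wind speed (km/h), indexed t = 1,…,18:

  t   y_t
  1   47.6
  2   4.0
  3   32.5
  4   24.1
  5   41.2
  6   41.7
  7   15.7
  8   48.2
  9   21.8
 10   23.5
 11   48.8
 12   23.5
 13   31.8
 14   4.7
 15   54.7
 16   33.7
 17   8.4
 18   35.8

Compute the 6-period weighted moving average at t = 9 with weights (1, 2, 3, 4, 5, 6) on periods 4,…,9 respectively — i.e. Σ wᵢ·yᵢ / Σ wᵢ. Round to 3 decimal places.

31.724

Weighted sum: 1·24.1 + 2·41.2 + 3·41.7 + 4·15.7 + 5·48.2 + 6·21.8 = 24.1 + 82.4 + 125.1 + 62.8 + 241.0 + 130.8 = 666.2
Weight total: 1 + 2 + 3 + 4 + 5 + 6 = 21
WMA = 666.2 / 21 = 31.724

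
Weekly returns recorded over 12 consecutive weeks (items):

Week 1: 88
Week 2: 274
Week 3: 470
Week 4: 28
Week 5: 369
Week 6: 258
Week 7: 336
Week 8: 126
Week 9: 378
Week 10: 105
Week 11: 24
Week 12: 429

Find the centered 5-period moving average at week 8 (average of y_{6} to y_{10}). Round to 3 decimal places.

Sum of periods 6–10: 258 + 336 + 126 + 378 + 105 = 1203
Divide by 5: 1203 / 5 = 240.600

240.600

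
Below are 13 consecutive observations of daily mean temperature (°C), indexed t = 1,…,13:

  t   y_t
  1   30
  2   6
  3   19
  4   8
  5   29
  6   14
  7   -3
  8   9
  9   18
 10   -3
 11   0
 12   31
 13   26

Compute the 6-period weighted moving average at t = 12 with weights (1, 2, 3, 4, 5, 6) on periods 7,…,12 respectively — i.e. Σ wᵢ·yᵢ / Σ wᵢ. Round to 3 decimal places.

Weighted sum: 1·-3 + 2·9 + 3·18 + 4·-3 + 5·0 + 6·31 = -3 + 18 + 54 + -12 + 0 + 186 = 243
Weight total: 1 + 2 + 3 + 4 + 5 + 6 = 21
WMA = 243 / 21 = 11.571

11.571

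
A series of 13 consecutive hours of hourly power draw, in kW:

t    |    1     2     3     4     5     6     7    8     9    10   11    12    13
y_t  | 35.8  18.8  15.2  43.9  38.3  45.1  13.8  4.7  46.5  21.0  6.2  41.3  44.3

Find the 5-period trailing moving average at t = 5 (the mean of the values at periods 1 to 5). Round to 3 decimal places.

30.400

Sum of periods 1–5: 35.8 + 18.8 + 15.2 + 43.9 + 38.3 = 152.0
Divide by 5: 152.0 / 5 = 30.400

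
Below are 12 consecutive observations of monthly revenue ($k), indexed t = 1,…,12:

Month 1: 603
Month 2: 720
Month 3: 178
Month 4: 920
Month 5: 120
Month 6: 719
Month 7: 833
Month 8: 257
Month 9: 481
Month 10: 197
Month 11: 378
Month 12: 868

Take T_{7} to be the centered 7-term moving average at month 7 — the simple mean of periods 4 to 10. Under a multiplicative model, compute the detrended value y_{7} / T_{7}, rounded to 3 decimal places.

Trend T_7 = (920 + 120 + 719 + 833 + 257 + 481 + 197) / 7 = 3527/7 = 503.85714
Ratio to trend: 833 / 503.85714 = 1.653

1.653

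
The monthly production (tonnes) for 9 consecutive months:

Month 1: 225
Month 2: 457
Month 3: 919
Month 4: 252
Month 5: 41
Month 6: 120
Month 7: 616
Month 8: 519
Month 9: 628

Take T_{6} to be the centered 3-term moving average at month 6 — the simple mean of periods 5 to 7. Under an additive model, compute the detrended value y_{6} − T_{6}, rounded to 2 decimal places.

-139.00

Trend T_6 = (41 + 120 + 616) / 3 = 777/3 = 259.0000
Detrended value: 120 − 259.0000 = -139.00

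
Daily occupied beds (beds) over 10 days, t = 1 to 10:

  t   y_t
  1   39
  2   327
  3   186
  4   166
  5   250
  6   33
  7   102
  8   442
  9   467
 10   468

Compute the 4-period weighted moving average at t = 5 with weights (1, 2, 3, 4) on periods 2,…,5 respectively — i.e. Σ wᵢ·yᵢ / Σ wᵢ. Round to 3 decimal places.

219.700

Weighted sum: 1·327 + 2·186 + 3·166 + 4·250 = 327 + 372 + 498 + 1000 = 2197
Weight total: 1 + 2 + 3 + 4 = 10
WMA = 2197 / 10 = 219.700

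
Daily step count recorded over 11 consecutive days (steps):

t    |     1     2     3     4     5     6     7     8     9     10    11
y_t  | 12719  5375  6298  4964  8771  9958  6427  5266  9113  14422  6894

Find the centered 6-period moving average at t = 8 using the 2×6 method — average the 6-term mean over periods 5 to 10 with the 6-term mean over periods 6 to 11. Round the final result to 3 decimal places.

8836.417

Sum over 5–10: 8771 + 9958 + 6427 + 5266 + 9113 + 14422 = 53957
Sum over 6–11: 9958 + 6427 + 5266 + 9113 + 14422 + 6894 = 52080
CMA at t=8 = (53957 + 52080) / (2·6) = 106037 / 12 = 8836.417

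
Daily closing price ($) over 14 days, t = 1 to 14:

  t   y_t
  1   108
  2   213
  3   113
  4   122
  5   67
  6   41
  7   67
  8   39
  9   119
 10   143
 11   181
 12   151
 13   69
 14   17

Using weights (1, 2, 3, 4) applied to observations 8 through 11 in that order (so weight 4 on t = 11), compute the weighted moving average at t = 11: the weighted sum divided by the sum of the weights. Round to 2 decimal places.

Weighted sum: 1·39 + 2·119 + 3·143 + 4·181 = 39 + 238 + 429 + 724 = 1430
Weight total: 1 + 2 + 3 + 4 = 10
WMA = 1430 / 10 = 143.00

143.00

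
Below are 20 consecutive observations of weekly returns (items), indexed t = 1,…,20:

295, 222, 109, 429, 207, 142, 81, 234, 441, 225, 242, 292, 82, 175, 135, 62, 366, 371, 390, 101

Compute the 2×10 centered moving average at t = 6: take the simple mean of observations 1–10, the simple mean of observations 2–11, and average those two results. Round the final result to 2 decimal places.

235.85

Sum over 1–10: 295 + 222 + 109 + 429 + 207 + 142 + 81 + 234 + 441 + 225 = 2385
Sum over 2–11: 222 + 109 + 429 + 207 + 142 + 81 + 234 + 441 + 225 + 242 = 2332
CMA at t=6 = (2385 + 2332) / (2·10) = 4717 / 20 = 235.85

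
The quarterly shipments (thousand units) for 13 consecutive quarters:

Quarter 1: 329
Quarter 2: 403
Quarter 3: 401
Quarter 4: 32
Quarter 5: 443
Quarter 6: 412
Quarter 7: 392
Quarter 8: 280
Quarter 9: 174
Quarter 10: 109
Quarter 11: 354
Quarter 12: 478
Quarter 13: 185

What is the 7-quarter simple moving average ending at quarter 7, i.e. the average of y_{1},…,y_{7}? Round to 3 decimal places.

Sum of periods 1–7: 329 + 403 + 401 + 32 + 443 + 412 + 392 = 2412
Divide by 7: 2412 / 7 = 344.571

344.571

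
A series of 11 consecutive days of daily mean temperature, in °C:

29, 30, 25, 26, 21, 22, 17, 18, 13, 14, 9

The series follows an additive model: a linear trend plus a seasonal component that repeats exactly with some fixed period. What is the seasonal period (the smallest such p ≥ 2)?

2

First differences y_{t+1} − y_t: 1, -5, 1, -5, 1, -5, …
The difference pattern repeats every 2 terms and not for any smaller step, so p = 2.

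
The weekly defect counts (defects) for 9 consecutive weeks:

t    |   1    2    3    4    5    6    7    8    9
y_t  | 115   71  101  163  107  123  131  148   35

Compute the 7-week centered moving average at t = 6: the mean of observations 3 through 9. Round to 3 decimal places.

Sum of periods 3–9: 101 + 163 + 107 + 123 + 131 + 148 + 35 = 808
Divide by 7: 808 / 7 = 115.429

115.429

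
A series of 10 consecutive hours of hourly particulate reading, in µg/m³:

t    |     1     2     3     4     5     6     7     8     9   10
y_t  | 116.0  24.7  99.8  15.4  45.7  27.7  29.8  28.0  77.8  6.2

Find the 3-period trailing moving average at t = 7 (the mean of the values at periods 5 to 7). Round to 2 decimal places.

34.40

Sum of periods 5–7: 45.7 + 27.7 + 29.8 = 103.2
Divide by 3: 103.2 / 3 = 34.40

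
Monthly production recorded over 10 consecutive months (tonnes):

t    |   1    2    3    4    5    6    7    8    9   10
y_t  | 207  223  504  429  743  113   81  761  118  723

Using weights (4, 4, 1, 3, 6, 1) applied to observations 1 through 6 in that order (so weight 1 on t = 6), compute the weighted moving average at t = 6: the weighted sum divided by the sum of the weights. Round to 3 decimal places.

425.368

Weighted sum: 4·207 + 4·223 + 1·504 + 3·429 + 6·743 + 1·113 = 828 + 892 + 504 + 1287 + 4458 + 113 = 8082
Weight total: 4 + 4 + 1 + 3 + 6 + 1 = 19
WMA = 8082 / 19 = 425.368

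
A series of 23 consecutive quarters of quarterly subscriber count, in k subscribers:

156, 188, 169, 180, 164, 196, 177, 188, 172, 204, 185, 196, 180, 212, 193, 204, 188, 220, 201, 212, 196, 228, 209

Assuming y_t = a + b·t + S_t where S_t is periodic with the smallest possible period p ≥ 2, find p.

First differences y_{t+1} − y_t: 32, -19, 11, -16, 32, -19, 11, -16, 32, -19, …
The difference pattern repeats every 4 terms and not for any smaller step, so p = 4.

4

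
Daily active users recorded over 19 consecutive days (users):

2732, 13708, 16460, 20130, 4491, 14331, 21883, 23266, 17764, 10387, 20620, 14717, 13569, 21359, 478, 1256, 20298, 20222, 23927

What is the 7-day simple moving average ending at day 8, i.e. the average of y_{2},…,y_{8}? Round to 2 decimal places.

Sum of periods 2–8: 13708 + 16460 + 20130 + 4491 + 14331 + 21883 + 23266 = 114269
Divide by 7: 114269 / 7 = 16324.14

16324.14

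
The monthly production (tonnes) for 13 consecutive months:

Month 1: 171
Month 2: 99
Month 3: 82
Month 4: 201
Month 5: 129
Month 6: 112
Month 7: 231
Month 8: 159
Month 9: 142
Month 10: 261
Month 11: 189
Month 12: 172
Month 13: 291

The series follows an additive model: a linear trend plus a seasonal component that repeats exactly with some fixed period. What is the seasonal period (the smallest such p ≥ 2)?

First differences y_{t+1} − y_t: -72, -17, 119, -72, -17, 119, -72, -17, …
The difference pattern repeats every 3 terms and not for any smaller step, so p = 3.

3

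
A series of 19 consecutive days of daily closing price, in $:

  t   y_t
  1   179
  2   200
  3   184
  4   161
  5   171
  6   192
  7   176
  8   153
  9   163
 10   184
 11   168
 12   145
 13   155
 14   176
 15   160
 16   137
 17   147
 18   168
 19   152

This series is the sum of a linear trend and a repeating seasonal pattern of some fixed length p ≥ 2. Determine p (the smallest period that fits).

First differences y_{t+1} − y_t: 21, -16, -23, 10, 21, -16, -23, 10, 21, -16, …
The difference pattern repeats every 4 terms and not for any smaller step, so p = 4.

4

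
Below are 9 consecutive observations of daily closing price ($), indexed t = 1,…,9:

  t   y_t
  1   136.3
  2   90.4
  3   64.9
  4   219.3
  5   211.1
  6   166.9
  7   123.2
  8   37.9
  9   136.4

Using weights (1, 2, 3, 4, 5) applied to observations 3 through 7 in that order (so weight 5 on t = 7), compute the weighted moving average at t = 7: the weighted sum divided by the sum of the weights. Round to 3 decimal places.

161.360

Weighted sum: 1·64.9 + 2·219.3 + 3·211.1 + 4·166.9 + 5·123.2 = 64.9 + 438.6 + 633.3 + 667.6 + 616.0 = 2420.4
Weight total: 1 + 2 + 3 + 4 + 5 = 15
WMA = 2420.4 / 15 = 161.360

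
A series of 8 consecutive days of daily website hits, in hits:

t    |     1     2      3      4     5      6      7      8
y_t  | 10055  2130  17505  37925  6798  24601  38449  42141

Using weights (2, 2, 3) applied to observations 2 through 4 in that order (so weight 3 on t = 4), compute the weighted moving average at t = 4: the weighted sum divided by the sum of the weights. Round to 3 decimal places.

Weighted sum: 2·2130 + 2·17505 + 3·37925 = 4260 + 35010 + 113775 = 153045
Weight total: 2 + 2 + 3 = 7
WMA = 153045 / 7 = 21863.571

21863.571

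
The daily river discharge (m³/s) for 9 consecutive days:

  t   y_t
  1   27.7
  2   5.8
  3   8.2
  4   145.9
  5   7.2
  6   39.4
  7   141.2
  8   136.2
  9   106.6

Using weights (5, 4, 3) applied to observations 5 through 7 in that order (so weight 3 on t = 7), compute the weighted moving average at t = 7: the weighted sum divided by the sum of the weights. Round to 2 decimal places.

Weighted sum: 5·7.2 + 4·39.4 + 3·141.2 = 36.0 + 157.6 + 423.6 = 617.2
Weight total: 5 + 4 + 3 = 12
WMA = 617.2 / 12 = 51.43

51.43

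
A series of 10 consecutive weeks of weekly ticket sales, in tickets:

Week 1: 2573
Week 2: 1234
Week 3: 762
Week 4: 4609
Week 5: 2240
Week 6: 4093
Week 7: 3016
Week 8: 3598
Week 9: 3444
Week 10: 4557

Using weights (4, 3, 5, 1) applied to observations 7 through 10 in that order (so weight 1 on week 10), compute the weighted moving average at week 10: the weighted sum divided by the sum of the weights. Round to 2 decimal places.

3433.46

Weighted sum: 4·3016 + 3·3598 + 5·3444 + 1·4557 = 12064 + 10794 + 17220 + 4557 = 44635
Weight total: 4 + 3 + 5 + 1 = 13
WMA = 44635 / 13 = 3433.46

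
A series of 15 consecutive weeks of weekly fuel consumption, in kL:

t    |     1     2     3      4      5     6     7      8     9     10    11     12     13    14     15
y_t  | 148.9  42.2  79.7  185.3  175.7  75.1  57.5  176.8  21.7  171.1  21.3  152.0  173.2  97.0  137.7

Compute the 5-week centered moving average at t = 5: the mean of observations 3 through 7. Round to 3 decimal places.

Sum of periods 3–7: 79.7 + 185.3 + 175.7 + 75.1 + 57.5 = 573.3
Divide by 5: 573.3 / 5 = 114.660

114.660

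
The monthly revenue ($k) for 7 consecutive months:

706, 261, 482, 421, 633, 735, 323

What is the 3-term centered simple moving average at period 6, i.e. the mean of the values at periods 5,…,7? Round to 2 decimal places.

563.67

Sum of periods 5–7: 633 + 735 + 323 = 1691
Divide by 3: 1691 / 3 = 563.67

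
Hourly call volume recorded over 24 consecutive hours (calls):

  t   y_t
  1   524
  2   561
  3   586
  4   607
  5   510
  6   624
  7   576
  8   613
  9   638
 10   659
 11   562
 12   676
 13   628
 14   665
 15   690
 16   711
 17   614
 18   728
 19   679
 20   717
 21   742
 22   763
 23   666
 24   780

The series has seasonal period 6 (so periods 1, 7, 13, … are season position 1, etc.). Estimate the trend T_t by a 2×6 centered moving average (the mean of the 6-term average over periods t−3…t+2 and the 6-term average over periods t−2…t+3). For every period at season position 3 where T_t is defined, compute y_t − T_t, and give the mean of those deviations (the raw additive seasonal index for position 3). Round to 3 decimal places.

21.722

Season position 3 occurs at t = 9, 15, 21 (where T_t is defined).
t=9: T_9 = 616.33333; y_9 − T_9 = 638 − 616.33333 = 21.66667
t=15: T_15 = 668.33333; y_15 − T_15 = 690 − 668.33333 = 21.66667
t=21: T_21 = 720.16667; y_21 − T_21 = 742 − 720.16667 = 21.83333
Mean deviation: (21.66667 + 21.66667 + 21.83333) / 3 = 21.722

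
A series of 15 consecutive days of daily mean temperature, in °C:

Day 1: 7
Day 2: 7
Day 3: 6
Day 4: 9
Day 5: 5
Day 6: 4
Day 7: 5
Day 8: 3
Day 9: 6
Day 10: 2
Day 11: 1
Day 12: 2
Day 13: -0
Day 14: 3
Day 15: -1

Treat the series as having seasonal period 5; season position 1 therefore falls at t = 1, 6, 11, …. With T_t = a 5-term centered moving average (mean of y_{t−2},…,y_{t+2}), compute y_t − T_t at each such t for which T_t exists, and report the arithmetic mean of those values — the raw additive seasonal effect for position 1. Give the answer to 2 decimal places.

-1.20

Season position 1 occurs at t = 6, 11 (where T_t is defined).
t=6: T_6 = 5.2000; y_6 − T_6 = 4 − 5.2000 = -1.2000
t=11: T_11 = 2.2000; y_11 − T_11 = 1 − 2.2000 = -1.2000
Mean deviation: (-1.2000 + -1.2000) / 2 = -1.20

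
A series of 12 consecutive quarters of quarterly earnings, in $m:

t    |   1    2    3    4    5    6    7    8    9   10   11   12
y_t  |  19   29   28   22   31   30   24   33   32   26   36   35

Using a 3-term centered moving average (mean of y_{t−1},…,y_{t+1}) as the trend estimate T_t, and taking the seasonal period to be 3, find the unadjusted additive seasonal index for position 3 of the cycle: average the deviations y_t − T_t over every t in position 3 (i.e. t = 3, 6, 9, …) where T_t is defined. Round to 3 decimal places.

Season position 3 occurs at t = 3, 6, 9 (where T_t is defined).
t=3: T_3 = 26.33333; y_3 − T_3 = 28 − 26.33333 = 1.66667
t=6: T_6 = 28.33333; y_6 − T_6 = 30 − 28.33333 = 1.66667
t=9: T_9 = 30.33333; y_9 − T_9 = 32 − 30.33333 = 1.66667
Mean deviation: (1.66667 + 1.66667 + 1.66667) / 3 = 1.667

1.667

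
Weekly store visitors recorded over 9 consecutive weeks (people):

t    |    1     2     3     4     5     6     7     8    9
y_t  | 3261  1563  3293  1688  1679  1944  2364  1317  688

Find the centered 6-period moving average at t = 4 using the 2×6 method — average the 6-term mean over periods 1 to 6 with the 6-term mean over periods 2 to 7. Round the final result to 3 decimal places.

2163.250

Sum over 1–6: 3261 + 1563 + 3293 + 1688 + 1679 + 1944 = 13428
Sum over 2–7: 1563 + 3293 + 1688 + 1679 + 1944 + 2364 = 12531
CMA at t=4 = (13428 + 12531) / (2·6) = 25959 / 12 = 2163.250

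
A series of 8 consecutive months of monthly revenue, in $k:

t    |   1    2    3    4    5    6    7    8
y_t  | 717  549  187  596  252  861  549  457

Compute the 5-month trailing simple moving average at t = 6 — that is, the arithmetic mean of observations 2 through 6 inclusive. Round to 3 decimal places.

489.000

Sum of periods 2–6: 549 + 187 + 596 + 252 + 861 = 2445
Divide by 5: 2445 / 5 = 489.000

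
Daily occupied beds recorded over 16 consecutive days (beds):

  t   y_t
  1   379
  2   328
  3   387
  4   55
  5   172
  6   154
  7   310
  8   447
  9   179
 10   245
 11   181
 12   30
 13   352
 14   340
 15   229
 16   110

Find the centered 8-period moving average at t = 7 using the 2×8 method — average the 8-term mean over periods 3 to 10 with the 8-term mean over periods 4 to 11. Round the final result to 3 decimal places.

Sum over 3–10: 387 + 55 + 172 + 154 + 310 + 447 + 179 + 245 = 1949
Sum over 4–11: 55 + 172 + 154 + 310 + 447 + 179 + 245 + 181 = 1743
CMA at t=7 = (1949 + 1743) / (2·8) = 3692 / 16 = 230.750

230.750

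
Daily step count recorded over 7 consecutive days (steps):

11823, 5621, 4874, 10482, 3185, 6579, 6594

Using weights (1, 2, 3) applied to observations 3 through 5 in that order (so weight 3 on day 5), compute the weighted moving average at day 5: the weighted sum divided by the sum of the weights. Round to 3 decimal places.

Weighted sum: 1·4874 + 2·10482 + 3·3185 = 4874 + 20964 + 9555 = 35393
Weight total: 1 + 2 + 3 = 6
WMA = 35393 / 6 = 5898.833

5898.833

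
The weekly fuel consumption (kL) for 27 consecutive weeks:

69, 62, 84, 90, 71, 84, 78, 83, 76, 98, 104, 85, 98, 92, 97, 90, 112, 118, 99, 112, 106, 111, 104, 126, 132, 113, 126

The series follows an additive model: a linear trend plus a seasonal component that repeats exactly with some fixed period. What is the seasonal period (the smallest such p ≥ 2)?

7

First differences y_{t+1} − y_t: -7, 22, 6, -19, 13, -6, 5, -7, 22, 6, -19, 13, -6, 5, -7, 22, …
The difference pattern repeats every 7 terms and not for any smaller step, so p = 7.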